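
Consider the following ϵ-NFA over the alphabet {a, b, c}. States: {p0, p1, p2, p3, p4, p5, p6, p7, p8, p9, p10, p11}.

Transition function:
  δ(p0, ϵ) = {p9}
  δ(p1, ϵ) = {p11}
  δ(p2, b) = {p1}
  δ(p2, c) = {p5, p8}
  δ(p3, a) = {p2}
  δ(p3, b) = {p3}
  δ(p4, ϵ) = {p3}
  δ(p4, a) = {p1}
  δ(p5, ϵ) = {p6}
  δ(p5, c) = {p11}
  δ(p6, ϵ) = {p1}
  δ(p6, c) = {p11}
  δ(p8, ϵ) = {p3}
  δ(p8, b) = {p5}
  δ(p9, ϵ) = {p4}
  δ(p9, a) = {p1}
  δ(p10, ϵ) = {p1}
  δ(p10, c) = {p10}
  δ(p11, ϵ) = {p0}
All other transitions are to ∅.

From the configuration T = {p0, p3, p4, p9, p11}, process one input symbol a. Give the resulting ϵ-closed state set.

p3 on a → {p2}.
p4 on a → {p1}.
p9 on a → {p1}.
No a-transition from p0, p11.
Union after reading a: {p1, p2}.
Now take the ϵ-closure:
From p1 via ϵ: add p11.
From p11 via ϵ: add p0.
From p0 via ϵ: add p9.
From p9 via ϵ: add p4.
From p4 via ϵ: add p3.
No new states can be added; the closed set is {p0, p1, p2, p3, p4, p9, p11}.

{p0, p1, p2, p3, p4, p9, p11}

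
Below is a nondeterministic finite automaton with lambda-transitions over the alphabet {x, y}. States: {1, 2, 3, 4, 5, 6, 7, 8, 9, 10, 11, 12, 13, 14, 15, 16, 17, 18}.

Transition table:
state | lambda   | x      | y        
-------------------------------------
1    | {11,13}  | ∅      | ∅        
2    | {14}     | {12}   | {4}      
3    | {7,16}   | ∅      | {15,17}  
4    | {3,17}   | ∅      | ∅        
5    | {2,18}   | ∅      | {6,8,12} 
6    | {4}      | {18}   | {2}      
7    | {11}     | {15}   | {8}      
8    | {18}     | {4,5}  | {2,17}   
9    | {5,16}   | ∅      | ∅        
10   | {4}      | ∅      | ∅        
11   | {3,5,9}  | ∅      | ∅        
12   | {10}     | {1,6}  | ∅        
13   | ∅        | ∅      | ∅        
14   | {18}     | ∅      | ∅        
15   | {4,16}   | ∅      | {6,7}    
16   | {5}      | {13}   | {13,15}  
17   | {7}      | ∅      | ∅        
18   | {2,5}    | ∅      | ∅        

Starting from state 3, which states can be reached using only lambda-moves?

{2, 3, 5, 7, 9, 11, 14, 16, 18}

Start with {3}.
From 3 via lambda: add 7, 16.
From 7 via lambda: add 11.
From 16 via lambda: add 5.
From 5 via lambda: add 2, 18.
From 11 via lambda: add 9.
From 2 via lambda: add 14.
No new states can be added; the closed set is {2, 3, 5, 7, 9, 11, 14, 16, 18}.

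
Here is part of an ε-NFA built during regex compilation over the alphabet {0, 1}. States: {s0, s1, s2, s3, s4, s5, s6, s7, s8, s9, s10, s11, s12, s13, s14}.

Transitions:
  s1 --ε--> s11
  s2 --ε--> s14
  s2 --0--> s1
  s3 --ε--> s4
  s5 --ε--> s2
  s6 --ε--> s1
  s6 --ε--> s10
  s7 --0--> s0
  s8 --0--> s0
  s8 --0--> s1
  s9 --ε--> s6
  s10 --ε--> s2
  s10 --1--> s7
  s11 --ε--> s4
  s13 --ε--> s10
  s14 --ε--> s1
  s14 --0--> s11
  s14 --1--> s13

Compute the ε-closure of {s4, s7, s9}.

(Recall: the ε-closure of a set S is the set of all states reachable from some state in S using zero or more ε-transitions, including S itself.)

{s1, s2, s4, s6, s7, s9, s10, s11, s14}

Start with {s4, s7, s9}.
From s9 via ε: add s6.
From s6 via ε: add s1, s10.
From s1 via ε: add s11.
From s10 via ε: add s2.
From s2 via ε: add s14.
No new states can be added; the closed set is {s1, s2, s4, s6, s7, s9, s10, s11, s14}.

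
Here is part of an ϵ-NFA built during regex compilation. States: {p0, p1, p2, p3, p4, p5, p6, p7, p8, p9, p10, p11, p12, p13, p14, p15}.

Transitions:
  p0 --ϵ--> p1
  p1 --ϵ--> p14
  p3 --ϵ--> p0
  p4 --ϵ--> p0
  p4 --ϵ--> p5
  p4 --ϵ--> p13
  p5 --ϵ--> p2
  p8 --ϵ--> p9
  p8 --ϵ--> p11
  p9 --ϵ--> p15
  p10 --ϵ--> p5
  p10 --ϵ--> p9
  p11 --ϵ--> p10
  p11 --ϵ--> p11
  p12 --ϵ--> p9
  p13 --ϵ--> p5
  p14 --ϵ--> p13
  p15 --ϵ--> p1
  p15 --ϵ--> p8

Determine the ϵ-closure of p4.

{p0, p1, p2, p4, p5, p13, p14}

Start with {p4}.
From p4 via ϵ: add p0, p5, p13.
From p0 via ϵ: add p1.
From p5 via ϵ: add p2.
From p1 via ϵ: add p14.
No new states can be added; the closed set is {p0, p1, p2, p4, p5, p13, p14}.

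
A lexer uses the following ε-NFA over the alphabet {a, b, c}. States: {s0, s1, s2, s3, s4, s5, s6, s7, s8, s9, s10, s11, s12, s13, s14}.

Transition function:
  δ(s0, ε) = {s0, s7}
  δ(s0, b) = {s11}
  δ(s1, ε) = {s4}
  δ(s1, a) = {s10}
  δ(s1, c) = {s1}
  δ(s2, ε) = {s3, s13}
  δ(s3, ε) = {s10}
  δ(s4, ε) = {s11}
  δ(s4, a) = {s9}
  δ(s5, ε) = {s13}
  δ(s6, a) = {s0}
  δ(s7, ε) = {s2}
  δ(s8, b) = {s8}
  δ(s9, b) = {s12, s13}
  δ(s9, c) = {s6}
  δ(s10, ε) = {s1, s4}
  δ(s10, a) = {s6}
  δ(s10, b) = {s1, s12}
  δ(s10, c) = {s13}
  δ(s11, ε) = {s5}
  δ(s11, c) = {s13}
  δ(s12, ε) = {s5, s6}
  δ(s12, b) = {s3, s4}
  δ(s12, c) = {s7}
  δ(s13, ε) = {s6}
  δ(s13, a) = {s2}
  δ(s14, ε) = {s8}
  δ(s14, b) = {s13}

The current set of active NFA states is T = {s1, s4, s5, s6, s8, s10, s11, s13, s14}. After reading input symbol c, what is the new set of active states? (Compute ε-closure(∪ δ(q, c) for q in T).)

s1 on c → {s1}.
s10 on c → {s13}.
s11 on c → {s13}.
No c-transition from s4, s5, s6, s8, s13, s14.
Union after reading c: {s1, s13}.
Now take the ε-closure:
From s1 via ε: add s4.
From s13 via ε: add s6.
From s4 via ε: add s11.
From s11 via ε: add s5.
No new states can be added; the closed set is {s1, s4, s5, s6, s11, s13}.

{s1, s4, s5, s6, s11, s13}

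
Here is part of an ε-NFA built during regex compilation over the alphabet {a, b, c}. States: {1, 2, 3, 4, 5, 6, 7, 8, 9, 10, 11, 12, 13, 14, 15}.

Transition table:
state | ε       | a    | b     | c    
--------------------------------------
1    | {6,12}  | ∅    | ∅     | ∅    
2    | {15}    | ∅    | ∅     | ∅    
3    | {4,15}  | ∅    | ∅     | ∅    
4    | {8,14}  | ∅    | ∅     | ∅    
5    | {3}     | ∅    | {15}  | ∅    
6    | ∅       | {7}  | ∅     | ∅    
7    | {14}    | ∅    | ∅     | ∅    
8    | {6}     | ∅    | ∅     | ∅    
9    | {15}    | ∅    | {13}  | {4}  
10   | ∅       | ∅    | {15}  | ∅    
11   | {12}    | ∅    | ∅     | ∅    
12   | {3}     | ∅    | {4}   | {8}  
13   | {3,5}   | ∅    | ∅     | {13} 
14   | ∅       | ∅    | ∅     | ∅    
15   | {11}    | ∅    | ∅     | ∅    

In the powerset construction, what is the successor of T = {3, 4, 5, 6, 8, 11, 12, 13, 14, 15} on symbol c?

{3, 4, 5, 6, 8, 11, 12, 13, 14, 15}

12 on c → {8}.
13 on c → {13}.
No c-transition from 3, 4, 5, 6, 8, 11, 14, 15.
Union after reading c: {8, 13}.
Now take the ε-closure:
From 8 via ε: add 6.
From 13 via ε: add 3, 5.
From 3 via ε: add 4, 15.
From 4 via ε: add 14.
From 15 via ε: add 11.
From 11 via ε: add 12.
No new states can be added; the closed set is {3, 4, 5, 6, 8, 11, 12, 13, 14, 15}.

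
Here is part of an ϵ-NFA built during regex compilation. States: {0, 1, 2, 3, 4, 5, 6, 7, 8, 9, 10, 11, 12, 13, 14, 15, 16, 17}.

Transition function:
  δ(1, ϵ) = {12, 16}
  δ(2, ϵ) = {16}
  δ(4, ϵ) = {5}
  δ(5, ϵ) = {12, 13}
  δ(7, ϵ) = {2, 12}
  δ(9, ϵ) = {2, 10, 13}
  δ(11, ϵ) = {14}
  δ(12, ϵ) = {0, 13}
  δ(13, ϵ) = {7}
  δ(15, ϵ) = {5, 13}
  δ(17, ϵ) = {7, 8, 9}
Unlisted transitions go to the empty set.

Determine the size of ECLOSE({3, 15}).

9

Start with {3, 15}.
From 15 via ϵ: add 5, 13.
From 5 via ϵ: add 12.
From 13 via ϵ: add 7.
From 7 via ϵ: add 2.
From 12 via ϵ: add 0.
From 2 via ϵ: add 16.
ϵ-closure = {0, 2, 3, 5, 7, 12, 13, 15, 16}, which has 9 states.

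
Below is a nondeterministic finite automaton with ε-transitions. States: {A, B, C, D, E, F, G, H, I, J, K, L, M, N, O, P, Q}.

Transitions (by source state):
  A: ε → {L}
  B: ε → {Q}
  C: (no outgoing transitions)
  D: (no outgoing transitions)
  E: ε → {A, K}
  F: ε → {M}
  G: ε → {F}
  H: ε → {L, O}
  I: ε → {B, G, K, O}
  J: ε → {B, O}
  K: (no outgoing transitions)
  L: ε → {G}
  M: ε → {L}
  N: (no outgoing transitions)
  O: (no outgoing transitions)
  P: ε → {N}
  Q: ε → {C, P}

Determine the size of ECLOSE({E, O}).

8

Start with {E, O}.
From E via ε: add A, K.
From A via ε: add L.
From L via ε: add G.
From G via ε: add F.
From F via ε: add M.
ε-closure = {A, E, F, G, K, L, M, O}, which has 8 states.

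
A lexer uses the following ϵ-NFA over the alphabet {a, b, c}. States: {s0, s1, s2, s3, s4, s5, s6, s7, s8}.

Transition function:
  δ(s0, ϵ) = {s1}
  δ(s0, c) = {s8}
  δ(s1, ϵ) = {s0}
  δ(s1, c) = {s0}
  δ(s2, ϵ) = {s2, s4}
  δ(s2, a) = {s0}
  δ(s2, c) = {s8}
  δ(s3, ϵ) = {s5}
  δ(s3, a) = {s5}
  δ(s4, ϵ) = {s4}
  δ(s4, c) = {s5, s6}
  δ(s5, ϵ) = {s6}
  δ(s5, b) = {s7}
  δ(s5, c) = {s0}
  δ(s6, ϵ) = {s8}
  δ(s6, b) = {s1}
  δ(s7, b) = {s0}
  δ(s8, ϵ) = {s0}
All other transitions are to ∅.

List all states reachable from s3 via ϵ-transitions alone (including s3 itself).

{s0, s1, s3, s5, s6, s8}

Start with {s3}.
From s3 via ϵ: add s5.
From s5 via ϵ: add s6.
From s6 via ϵ: add s8.
From s8 via ϵ: add s0.
From s0 via ϵ: add s1.
No new states can be added; the closed set is {s0, s1, s3, s5, s6, s8}.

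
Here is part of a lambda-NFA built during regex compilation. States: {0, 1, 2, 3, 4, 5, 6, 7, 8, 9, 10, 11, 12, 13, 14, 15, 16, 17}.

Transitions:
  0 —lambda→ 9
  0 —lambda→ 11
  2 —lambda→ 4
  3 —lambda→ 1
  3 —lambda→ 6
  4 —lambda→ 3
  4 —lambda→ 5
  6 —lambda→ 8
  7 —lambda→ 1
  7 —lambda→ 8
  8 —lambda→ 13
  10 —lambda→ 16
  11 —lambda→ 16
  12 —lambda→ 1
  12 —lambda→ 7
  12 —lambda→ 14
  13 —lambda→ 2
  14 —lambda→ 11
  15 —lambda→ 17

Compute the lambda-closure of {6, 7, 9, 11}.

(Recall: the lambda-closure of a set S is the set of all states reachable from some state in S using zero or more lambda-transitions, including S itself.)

Start with {6, 7, 9, 11}.
From 6 via lambda: add 8.
From 7 via lambda: add 1.
From 11 via lambda: add 16.
From 8 via lambda: add 13.
From 13 via lambda: add 2.
From 2 via lambda: add 4.
From 4 via lambda: add 3, 5.
No new states can be added; the closed set is {1, 2, 3, 4, 5, 6, 7, 8, 9, 11, 13, 16}.

{1, 2, 3, 4, 5, 6, 7, 8, 9, 11, 13, 16}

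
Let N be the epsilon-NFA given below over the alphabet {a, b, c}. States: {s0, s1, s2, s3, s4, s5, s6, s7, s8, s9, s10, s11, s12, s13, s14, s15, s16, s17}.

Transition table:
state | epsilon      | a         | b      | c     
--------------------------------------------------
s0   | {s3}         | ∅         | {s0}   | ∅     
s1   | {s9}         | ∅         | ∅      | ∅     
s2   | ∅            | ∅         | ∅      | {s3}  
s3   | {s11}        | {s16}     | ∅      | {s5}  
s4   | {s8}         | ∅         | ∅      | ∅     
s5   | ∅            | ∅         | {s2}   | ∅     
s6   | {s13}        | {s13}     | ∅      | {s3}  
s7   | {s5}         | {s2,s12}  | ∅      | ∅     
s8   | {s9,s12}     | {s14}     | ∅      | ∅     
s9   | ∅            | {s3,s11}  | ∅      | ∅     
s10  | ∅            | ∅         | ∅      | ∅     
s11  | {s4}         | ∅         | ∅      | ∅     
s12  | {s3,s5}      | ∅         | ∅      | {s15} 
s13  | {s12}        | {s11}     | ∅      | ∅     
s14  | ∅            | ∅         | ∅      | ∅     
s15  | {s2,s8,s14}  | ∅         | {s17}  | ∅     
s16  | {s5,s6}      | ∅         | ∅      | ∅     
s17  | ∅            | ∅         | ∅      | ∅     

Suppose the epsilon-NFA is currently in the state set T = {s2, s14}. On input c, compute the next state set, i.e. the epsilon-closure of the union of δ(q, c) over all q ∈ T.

s2 on c → {s3}.
No c-transition from s14.
Union after reading c: {s3}.
Now take the epsilon-closure:
From s3 via epsilon: add s11.
From s11 via epsilon: add s4.
From s4 via epsilon: add s8.
From s8 via epsilon: add s9, s12.
From s12 via epsilon: add s5.
No new states can be added; the closed set is {s3, s4, s5, s8, s9, s11, s12}.

{s3, s4, s5, s8, s9, s11, s12}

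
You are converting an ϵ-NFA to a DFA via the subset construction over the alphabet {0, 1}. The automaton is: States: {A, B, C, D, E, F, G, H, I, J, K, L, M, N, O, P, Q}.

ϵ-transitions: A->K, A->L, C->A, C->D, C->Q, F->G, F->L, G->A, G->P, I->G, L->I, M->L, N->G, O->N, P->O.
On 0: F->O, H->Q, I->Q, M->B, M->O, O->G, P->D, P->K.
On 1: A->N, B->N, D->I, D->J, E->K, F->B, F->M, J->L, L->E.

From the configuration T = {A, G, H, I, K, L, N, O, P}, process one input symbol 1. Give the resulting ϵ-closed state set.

{A, E, G, I, K, L, N, O, P}

A on 1 → {N}.
L on 1 → {E}.
No 1-transition from G, H, I, K, N, O, P.
Union after reading 1: {E, N}.
Now take the ϵ-closure:
From N via ϵ: add G.
From G via ϵ: add A, P.
From A via ϵ: add K, L.
From P via ϵ: add O.
From L via ϵ: add I.
No new states can be added; the closed set is {A, E, G, I, K, L, N, O, P}.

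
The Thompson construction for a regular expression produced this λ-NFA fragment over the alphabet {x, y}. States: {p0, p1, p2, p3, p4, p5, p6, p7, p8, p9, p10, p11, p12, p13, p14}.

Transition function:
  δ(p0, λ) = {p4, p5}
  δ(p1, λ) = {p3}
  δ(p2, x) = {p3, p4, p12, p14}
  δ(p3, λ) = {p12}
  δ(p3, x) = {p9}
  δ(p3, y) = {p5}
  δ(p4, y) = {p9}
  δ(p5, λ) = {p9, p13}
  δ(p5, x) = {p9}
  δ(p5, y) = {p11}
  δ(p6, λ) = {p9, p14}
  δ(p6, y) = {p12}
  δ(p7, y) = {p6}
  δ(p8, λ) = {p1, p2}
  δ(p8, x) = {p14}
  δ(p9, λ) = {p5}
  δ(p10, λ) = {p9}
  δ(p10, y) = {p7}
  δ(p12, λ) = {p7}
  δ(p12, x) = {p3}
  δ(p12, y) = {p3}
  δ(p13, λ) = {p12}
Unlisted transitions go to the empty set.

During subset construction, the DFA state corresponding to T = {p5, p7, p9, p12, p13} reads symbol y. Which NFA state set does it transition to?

{p3, p5, p6, p7, p9, p11, p12, p13, p14}

p5 on y → {p11}.
p7 on y → {p6}.
p12 on y → {p3}.
No y-transition from p9, p13.
Union after reading y: {p3, p6, p11}.
Now take the λ-closure:
From p3 via λ: add p12.
From p6 via λ: add p9, p14.
From p9 via λ: add p5.
From p12 via λ: add p7.
From p5 via λ: add p13.
No new states can be added; the closed set is {p3, p5, p6, p7, p9, p11, p12, p13, p14}.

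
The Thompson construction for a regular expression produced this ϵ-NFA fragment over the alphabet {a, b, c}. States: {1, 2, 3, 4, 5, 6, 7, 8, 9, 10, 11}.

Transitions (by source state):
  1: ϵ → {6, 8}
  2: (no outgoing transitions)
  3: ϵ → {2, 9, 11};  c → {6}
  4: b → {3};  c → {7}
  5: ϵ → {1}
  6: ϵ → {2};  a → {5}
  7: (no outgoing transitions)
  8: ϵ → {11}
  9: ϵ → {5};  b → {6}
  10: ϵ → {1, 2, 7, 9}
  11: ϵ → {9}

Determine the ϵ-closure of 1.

{1, 2, 5, 6, 8, 9, 11}

Start with {1}.
From 1 via ϵ: add 6, 8.
From 6 via ϵ: add 2.
From 8 via ϵ: add 11.
From 11 via ϵ: add 9.
From 9 via ϵ: add 5.
No new states can be added; the closed set is {1, 2, 5, 6, 8, 9, 11}.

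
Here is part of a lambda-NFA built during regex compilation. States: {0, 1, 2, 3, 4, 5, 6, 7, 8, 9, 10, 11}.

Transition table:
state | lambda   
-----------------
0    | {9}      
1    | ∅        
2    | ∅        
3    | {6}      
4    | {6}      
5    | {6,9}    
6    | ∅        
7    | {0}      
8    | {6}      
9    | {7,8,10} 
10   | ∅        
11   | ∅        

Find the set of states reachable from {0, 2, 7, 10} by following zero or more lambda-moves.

{0, 2, 6, 7, 8, 9, 10}

Start with {0, 2, 7, 10}.
From 0 via lambda: add 9.
From 9 via lambda: add 8.
From 8 via lambda: add 6.
No new states can be added; the closed set is {0, 2, 6, 7, 8, 9, 10}.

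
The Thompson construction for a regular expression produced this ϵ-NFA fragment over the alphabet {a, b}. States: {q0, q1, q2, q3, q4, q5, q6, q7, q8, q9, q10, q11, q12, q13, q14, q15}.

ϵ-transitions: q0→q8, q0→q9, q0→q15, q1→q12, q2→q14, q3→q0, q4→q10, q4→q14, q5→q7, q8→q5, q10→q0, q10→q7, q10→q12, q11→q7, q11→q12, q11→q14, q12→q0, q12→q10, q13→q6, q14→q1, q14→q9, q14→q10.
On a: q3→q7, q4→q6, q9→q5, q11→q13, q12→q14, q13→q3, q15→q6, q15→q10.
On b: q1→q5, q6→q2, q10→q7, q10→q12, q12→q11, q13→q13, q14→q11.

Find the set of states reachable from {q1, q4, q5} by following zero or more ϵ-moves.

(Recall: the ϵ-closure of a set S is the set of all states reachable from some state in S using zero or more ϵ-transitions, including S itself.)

Start with {q1, q4, q5}.
From q1 via ϵ: add q12.
From q4 via ϵ: add q10, q14.
From q5 via ϵ: add q7.
From q10 via ϵ: add q0.
From q14 via ϵ: add q9.
From q0 via ϵ: add q8, q15.
No new states can be added; the closed set is {q0, q1, q4, q5, q7, q8, q9, q10, q12, q14, q15}.

{q0, q1, q4, q5, q7, q8, q9, q10, q12, q14, q15}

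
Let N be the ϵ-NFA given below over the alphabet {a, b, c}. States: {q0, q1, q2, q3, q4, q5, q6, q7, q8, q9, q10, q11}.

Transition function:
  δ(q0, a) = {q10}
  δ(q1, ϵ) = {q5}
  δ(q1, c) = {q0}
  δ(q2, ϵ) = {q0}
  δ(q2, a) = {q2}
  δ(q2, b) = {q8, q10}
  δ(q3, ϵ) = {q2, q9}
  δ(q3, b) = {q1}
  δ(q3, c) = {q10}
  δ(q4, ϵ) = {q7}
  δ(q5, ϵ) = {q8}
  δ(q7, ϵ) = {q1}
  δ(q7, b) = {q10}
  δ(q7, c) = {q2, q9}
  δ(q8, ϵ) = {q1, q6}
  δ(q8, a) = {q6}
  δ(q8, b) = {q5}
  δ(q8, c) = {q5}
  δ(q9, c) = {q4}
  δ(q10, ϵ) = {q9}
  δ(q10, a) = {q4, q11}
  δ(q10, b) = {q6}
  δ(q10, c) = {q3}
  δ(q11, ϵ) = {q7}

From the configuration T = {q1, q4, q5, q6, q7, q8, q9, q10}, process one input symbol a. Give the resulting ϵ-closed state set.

q8 on a → {q6}.
q10 on a → {q4, q11}.
No a-transition from q1, q4, q5, q6, q7, q9.
Union after reading a: {q4, q6, q11}.
Now take the ϵ-closure:
From q4 via ϵ: add q7.
From q7 via ϵ: add q1.
From q1 via ϵ: add q5.
From q5 via ϵ: add q8.
No new states can be added; the closed set is {q1, q4, q5, q6, q7, q8, q11}.

{q1, q4, q5, q6, q7, q8, q11}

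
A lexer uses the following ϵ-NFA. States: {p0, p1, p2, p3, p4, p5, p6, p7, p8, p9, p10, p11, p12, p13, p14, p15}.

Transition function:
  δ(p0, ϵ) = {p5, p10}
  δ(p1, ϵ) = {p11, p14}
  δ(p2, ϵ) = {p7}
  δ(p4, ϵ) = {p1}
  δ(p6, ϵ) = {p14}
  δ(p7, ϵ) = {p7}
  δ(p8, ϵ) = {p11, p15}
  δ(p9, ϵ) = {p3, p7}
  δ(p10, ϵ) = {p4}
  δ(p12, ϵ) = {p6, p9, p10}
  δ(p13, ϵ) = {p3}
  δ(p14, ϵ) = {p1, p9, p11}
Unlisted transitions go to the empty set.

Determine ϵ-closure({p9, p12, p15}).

{p1, p3, p4, p6, p7, p9, p10, p11, p12, p14, p15}

Start with {p9, p12, p15}.
From p9 via ϵ: add p3, p7.
From p12 via ϵ: add p6, p10.
From p6 via ϵ: add p14.
From p10 via ϵ: add p4.
From p4 via ϵ: add p1.
From p14 via ϵ: add p11.
No new states can be added; the closed set is {p1, p3, p4, p6, p7, p9, p10, p11, p12, p14, p15}.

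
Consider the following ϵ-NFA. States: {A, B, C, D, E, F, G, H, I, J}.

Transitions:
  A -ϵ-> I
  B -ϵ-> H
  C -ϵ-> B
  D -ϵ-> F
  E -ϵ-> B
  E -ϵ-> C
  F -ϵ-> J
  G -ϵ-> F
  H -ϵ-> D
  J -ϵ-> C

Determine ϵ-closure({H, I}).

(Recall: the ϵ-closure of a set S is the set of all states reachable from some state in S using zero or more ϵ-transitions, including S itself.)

{B, C, D, F, H, I, J}

Start with {H, I}.
From H via ϵ: add D.
From D via ϵ: add F.
From F via ϵ: add J.
From J via ϵ: add C.
From C via ϵ: add B.
No new states can be added; the closed set is {B, C, D, F, H, I, J}.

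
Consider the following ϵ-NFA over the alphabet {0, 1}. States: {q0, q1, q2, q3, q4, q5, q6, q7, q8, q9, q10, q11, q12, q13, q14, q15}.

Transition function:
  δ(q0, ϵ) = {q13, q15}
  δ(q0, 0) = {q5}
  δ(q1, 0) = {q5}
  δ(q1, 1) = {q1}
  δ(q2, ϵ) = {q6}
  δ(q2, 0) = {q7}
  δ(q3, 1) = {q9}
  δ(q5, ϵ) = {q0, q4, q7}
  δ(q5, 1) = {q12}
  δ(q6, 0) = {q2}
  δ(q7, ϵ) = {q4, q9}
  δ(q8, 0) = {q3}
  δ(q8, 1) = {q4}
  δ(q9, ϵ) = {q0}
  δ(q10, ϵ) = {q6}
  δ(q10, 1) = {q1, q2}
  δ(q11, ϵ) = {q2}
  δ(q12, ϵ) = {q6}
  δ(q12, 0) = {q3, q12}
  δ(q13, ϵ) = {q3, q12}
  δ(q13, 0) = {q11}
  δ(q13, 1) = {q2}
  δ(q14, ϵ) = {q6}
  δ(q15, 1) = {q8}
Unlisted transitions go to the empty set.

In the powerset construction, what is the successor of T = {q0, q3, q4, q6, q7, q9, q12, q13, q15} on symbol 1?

{q0, q2, q3, q6, q8, q9, q12, q13, q15}

q3 on 1 → {q9}.
q13 on 1 → {q2}.
q15 on 1 → {q8}.
No 1-transition from q0, q4, q6, q7, q9, q12.
Union after reading 1: {q2, q8, q9}.
Now take the ϵ-closure:
From q2 via ϵ: add q6.
From q9 via ϵ: add q0.
From q0 via ϵ: add q13, q15.
From q13 via ϵ: add q3, q12.
No new states can be added; the closed set is {q0, q2, q3, q6, q8, q9, q12, q13, q15}.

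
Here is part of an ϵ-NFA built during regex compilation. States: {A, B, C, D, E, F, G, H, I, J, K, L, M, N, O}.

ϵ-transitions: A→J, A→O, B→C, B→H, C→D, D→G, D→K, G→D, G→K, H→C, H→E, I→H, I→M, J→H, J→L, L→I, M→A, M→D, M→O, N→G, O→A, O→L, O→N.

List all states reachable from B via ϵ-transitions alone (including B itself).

Start with {B}.
From B via ϵ: add C, H.
From C via ϵ: add D.
From H via ϵ: add E.
From D via ϵ: add G, K.
No new states can be added; the closed set is {B, C, D, E, G, H, K}.

{B, C, D, E, G, H, K}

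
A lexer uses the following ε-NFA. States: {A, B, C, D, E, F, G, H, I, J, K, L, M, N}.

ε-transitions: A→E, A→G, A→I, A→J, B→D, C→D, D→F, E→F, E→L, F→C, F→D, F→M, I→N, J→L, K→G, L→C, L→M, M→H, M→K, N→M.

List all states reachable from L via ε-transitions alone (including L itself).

{C, D, F, G, H, K, L, M}

Start with {L}.
From L via ε: add C, M.
From C via ε: add D.
From M via ε: add H, K.
From D via ε: add F.
From K via ε: add G.
No new states can be added; the closed set is {C, D, F, G, H, K, L, M}.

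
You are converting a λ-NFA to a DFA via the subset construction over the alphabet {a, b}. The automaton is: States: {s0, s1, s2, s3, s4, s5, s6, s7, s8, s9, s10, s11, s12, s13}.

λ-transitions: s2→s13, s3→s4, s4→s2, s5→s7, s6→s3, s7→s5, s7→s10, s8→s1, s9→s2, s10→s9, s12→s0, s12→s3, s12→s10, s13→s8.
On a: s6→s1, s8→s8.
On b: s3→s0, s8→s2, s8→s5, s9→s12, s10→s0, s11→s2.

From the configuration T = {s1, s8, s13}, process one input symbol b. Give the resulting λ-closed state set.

s8 on b → {s2, s5}.
No b-transition from s1, s13.
Union after reading b: {s2, s5}.
Now take the λ-closure:
From s2 via λ: add s13.
From s5 via λ: add s7.
From s7 via λ: add s10.
From s13 via λ: add s8.
From s8 via λ: add s1.
From s10 via λ: add s9.
No new states can be added; the closed set is {s1, s2, s5, s7, s8, s9, s10, s13}.

{s1, s2, s5, s7, s8, s9, s10, s13}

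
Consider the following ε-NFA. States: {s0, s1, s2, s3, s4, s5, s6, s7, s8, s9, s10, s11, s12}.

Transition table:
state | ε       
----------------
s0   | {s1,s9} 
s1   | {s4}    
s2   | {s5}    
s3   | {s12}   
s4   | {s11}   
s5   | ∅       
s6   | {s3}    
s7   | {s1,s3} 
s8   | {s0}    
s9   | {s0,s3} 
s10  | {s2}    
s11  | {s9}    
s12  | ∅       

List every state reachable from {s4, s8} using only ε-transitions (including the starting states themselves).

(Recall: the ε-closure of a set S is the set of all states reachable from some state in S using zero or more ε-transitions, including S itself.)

Start with {s4, s8}.
From s4 via ε: add s11.
From s8 via ε: add s0.
From s0 via ε: add s1, s9.
From s9 via ε: add s3.
From s3 via ε: add s12.
No new states can be added; the closed set is {s0, s1, s3, s4, s8, s9, s11, s12}.

{s0, s1, s3, s4, s8, s9, s11, s12}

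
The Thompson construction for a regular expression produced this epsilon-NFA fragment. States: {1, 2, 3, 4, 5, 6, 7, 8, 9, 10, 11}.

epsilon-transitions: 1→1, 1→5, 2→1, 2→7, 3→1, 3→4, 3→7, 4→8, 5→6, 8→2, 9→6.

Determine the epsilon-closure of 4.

{1, 2, 4, 5, 6, 7, 8}

Start with {4}.
From 4 via epsilon: add 8.
From 8 via epsilon: add 2.
From 2 via epsilon: add 1, 7.
From 1 via epsilon: add 5.
From 5 via epsilon: add 6.
No new states can be added; the closed set is {1, 2, 4, 5, 6, 7, 8}.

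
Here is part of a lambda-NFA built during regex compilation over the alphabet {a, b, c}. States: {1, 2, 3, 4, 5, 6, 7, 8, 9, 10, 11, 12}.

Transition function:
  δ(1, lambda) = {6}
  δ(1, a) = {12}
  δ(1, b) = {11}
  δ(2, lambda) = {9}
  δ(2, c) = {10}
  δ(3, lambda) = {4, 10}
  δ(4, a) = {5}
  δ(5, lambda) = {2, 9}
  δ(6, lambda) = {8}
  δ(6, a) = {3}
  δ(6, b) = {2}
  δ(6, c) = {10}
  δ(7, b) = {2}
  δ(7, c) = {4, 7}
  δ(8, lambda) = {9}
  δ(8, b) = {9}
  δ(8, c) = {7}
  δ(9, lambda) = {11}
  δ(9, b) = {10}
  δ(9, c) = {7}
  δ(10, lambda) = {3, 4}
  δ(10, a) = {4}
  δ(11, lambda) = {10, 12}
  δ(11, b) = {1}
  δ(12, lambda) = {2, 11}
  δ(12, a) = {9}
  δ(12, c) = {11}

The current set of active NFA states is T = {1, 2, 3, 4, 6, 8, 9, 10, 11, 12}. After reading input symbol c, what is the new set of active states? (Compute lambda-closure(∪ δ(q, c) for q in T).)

{2, 3, 4, 7, 9, 10, 11, 12}

2 on c → {10}.
6 on c → {10}.
8 on c → {7}.
9 on c → {7}.
12 on c → {11}.
No c-transition from 1, 3, 4, 10, 11.
Union after reading c: {7, 10, 11}.
Now take the lambda-closure:
From 10 via lambda: add 3, 4.
From 11 via lambda: add 12.
From 12 via lambda: add 2.
From 2 via lambda: add 9.
No new states can be added; the closed set is {2, 3, 4, 7, 9, 10, 11, 12}.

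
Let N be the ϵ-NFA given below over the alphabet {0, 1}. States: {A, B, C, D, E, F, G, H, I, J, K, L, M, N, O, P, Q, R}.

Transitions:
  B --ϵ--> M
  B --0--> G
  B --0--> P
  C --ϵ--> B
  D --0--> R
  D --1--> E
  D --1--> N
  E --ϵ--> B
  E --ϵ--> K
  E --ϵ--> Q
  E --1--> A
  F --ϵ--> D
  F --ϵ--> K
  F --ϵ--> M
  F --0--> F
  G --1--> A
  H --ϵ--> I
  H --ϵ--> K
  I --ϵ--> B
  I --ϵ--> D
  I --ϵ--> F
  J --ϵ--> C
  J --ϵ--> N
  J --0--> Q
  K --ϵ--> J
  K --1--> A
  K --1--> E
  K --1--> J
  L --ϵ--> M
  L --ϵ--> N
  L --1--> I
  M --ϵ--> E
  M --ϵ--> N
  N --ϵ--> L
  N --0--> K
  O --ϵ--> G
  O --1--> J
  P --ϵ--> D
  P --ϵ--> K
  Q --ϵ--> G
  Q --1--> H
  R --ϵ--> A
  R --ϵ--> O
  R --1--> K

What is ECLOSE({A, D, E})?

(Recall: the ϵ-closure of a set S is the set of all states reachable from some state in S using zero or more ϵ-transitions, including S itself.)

Start with {A, D, E}.
From E via ϵ: add B, K, Q.
From B via ϵ: add M.
From K via ϵ: add J.
From Q via ϵ: add G.
From J via ϵ: add C, N.
From N via ϵ: add L.
No new states can be added; the closed set is {A, B, C, D, E, G, J, K, L, M, N, Q}.

{A, B, C, D, E, G, J, K, L, M, N, Q}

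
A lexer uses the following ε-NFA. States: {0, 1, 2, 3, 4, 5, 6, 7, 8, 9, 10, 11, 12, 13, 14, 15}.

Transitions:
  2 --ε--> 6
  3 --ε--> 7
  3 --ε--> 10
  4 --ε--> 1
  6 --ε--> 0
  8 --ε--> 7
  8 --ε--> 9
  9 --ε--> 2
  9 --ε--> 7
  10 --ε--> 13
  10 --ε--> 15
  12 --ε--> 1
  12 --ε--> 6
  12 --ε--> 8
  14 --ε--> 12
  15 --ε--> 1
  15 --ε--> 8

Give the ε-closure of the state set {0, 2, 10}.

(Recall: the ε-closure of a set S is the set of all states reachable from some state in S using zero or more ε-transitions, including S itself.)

{0, 1, 2, 6, 7, 8, 9, 10, 13, 15}

Start with {0, 2, 10}.
From 2 via ε: add 6.
From 10 via ε: add 13, 15.
From 15 via ε: add 1, 8.
From 8 via ε: add 7, 9.
No new states can be added; the closed set is {0, 1, 2, 6, 7, 8, 9, 10, 13, 15}.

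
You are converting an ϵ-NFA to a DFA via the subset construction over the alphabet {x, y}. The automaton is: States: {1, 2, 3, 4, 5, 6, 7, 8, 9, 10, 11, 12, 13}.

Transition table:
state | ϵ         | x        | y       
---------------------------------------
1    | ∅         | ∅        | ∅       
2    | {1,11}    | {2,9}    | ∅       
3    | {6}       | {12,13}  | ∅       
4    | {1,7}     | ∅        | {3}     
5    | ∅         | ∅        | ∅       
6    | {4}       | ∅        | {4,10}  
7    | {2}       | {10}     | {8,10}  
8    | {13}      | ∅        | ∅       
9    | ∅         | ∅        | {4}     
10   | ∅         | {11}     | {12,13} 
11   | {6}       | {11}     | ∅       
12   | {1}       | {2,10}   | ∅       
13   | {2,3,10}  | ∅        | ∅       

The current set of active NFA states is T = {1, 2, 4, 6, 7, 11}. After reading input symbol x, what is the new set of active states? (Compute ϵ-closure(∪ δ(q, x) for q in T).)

2 on x → {2, 9}.
7 on x → {10}.
11 on x → {11}.
No x-transition from 1, 4, 6.
Union after reading x: {2, 9, 10, 11}.
Now take the ϵ-closure:
From 2 via ϵ: add 1.
From 11 via ϵ: add 6.
From 6 via ϵ: add 4.
From 4 via ϵ: add 7.
No new states can be added; the closed set is {1, 2, 4, 6, 7, 9, 10, 11}.

{1, 2, 4, 6, 7, 9, 10, 11}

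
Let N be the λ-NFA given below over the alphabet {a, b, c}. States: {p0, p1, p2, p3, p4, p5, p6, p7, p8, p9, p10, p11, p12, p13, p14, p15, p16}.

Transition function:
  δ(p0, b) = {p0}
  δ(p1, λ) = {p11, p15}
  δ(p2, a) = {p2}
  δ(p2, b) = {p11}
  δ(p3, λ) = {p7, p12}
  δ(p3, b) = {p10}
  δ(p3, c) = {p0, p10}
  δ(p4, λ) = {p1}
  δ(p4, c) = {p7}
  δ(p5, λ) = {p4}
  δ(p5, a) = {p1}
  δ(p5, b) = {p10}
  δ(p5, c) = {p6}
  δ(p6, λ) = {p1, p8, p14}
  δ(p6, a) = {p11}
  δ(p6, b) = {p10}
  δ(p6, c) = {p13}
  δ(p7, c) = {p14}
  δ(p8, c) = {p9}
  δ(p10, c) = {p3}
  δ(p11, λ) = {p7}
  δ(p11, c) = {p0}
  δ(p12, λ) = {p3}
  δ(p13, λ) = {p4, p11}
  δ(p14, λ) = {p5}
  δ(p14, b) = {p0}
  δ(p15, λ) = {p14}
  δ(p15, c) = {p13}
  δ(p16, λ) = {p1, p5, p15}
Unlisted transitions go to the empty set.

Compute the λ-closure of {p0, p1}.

{p0, p1, p4, p5, p7, p11, p14, p15}

Start with {p0, p1}.
From p1 via λ: add p11, p15.
From p11 via λ: add p7.
From p15 via λ: add p14.
From p14 via λ: add p5.
From p5 via λ: add p4.
No new states can be added; the closed set is {p0, p1, p4, p5, p7, p11, p14, p15}.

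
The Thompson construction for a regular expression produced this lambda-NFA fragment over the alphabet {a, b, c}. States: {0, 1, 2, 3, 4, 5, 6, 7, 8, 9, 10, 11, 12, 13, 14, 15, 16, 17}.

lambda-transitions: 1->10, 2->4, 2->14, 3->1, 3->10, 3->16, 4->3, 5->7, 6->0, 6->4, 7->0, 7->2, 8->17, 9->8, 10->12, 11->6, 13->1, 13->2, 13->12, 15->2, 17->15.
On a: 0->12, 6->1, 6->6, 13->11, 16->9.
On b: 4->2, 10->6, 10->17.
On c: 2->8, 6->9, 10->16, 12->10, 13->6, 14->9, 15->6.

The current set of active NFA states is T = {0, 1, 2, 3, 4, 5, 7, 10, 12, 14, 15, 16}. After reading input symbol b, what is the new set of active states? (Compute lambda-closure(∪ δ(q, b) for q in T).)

{0, 1, 2, 3, 4, 6, 10, 12, 14, 15, 16, 17}

4 on b → {2}.
10 on b → {6, 17}.
No b-transition from 0, 1, 2, 3, 5, 7, 12, 14, 15, 16.
Union after reading b: {2, 6, 17}.
Now take the lambda-closure:
From 2 via lambda: add 4, 14.
From 6 via lambda: add 0.
From 17 via lambda: add 15.
From 4 via lambda: add 3.
From 3 via lambda: add 1, 10, 16.
From 10 via lambda: add 12.
No new states can be added; the closed set is {0, 1, 2, 3, 4, 6, 10, 12, 14, 15, 16, 17}.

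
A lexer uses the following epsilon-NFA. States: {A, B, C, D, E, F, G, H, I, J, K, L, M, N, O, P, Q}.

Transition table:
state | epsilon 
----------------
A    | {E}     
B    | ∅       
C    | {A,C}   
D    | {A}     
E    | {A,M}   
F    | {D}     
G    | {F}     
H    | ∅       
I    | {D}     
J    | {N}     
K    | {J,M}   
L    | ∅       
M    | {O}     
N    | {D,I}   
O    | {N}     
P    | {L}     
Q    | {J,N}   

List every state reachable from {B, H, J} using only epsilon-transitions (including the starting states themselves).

{A, B, D, E, H, I, J, M, N, O}

Start with {B, H, J}.
From J via epsilon: add N.
From N via epsilon: add D, I.
From D via epsilon: add A.
From A via epsilon: add E.
From E via epsilon: add M.
From M via epsilon: add O.
No new states can be added; the closed set is {A, B, D, E, H, I, J, M, N, O}.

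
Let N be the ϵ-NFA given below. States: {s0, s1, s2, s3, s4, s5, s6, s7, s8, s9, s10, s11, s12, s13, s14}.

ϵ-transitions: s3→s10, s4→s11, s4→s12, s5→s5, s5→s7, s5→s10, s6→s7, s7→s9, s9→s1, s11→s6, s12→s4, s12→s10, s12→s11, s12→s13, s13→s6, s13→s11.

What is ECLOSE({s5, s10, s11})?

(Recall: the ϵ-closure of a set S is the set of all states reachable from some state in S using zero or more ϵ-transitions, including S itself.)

Start with {s5, s10, s11}.
From s5 via ϵ: add s7.
From s11 via ϵ: add s6.
From s7 via ϵ: add s9.
From s9 via ϵ: add s1.
No new states can be added; the closed set is {s1, s5, s6, s7, s9, s10, s11}.

{s1, s5, s6, s7, s9, s10, s11}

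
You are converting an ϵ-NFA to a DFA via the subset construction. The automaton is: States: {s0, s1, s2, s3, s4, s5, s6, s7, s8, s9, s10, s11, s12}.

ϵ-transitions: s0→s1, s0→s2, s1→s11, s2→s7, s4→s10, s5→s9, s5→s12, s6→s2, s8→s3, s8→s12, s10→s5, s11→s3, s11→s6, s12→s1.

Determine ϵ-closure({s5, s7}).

{s1, s2, s3, s5, s6, s7, s9, s11, s12}

Start with {s5, s7}.
From s5 via ϵ: add s9, s12.
From s12 via ϵ: add s1.
From s1 via ϵ: add s11.
From s11 via ϵ: add s3, s6.
From s6 via ϵ: add s2.
No new states can be added; the closed set is {s1, s2, s3, s5, s6, s7, s9, s11, s12}.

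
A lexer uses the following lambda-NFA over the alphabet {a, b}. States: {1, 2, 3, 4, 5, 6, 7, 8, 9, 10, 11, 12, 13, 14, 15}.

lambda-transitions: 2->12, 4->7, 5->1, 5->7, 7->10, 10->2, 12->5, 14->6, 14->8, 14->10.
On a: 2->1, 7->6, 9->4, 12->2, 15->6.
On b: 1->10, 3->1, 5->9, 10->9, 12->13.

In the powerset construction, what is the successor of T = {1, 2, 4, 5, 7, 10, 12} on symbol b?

{1, 2, 5, 7, 9, 10, 12, 13}

1 on b → {10}.
5 on b → {9}.
10 on b → {9}.
12 on b → {13}.
No b-transition from 2, 4, 7.
Union after reading b: {9, 10, 13}.
Now take the lambda-closure:
From 10 via lambda: add 2.
From 2 via lambda: add 12.
From 12 via lambda: add 5.
From 5 via lambda: add 1, 7.
No new states can be added; the closed set is {1, 2, 5, 7, 9, 10, 12, 13}.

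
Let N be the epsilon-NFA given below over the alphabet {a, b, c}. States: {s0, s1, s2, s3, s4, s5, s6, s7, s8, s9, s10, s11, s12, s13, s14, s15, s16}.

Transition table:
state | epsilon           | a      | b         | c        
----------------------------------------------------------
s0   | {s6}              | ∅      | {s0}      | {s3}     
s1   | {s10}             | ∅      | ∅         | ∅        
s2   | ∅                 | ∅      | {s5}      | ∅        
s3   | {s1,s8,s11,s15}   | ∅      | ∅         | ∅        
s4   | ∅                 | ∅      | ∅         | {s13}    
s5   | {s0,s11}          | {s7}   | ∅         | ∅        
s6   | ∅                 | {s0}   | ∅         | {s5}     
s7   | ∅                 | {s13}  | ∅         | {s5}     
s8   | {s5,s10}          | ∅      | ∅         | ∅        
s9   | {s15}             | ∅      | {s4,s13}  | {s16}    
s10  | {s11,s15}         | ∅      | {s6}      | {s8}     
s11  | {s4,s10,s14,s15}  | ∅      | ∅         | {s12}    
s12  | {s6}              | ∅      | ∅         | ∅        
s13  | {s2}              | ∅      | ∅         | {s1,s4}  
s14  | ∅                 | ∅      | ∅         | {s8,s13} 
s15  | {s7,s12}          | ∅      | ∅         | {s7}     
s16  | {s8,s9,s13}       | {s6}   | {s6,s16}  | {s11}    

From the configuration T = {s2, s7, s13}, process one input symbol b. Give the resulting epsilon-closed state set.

{s0, s4, s5, s6, s7, s10, s11, s12, s14, s15}

s2 on b → {s5}.
No b-transition from s7, s13.
Union after reading b: {s5}.
Now take the epsilon-closure:
From s5 via epsilon: add s0, s11.
From s0 via epsilon: add s6.
From s11 via epsilon: add s4, s10, s14, s15.
From s15 via epsilon: add s7, s12.
No new states can be added; the closed set is {s0, s4, s5, s6, s7, s10, s11, s12, s14, s15}.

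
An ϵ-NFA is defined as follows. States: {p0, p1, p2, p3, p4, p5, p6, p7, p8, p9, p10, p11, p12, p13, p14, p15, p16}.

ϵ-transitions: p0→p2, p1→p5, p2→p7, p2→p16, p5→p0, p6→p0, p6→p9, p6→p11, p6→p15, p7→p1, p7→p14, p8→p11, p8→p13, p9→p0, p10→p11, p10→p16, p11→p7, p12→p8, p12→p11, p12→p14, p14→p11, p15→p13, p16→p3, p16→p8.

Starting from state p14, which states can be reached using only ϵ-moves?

Start with {p14}.
From p14 via ϵ: add p11.
From p11 via ϵ: add p7.
From p7 via ϵ: add p1.
From p1 via ϵ: add p5.
From p5 via ϵ: add p0.
From p0 via ϵ: add p2.
From p2 via ϵ: add p16.
From p16 via ϵ: add p3, p8.
From p8 via ϵ: add p13.
No new states can be added; the closed set is {p0, p1, p2, p3, p5, p7, p8, p11, p13, p14, p16}.

{p0, p1, p2, p3, p5, p7, p8, p11, p13, p14, p16}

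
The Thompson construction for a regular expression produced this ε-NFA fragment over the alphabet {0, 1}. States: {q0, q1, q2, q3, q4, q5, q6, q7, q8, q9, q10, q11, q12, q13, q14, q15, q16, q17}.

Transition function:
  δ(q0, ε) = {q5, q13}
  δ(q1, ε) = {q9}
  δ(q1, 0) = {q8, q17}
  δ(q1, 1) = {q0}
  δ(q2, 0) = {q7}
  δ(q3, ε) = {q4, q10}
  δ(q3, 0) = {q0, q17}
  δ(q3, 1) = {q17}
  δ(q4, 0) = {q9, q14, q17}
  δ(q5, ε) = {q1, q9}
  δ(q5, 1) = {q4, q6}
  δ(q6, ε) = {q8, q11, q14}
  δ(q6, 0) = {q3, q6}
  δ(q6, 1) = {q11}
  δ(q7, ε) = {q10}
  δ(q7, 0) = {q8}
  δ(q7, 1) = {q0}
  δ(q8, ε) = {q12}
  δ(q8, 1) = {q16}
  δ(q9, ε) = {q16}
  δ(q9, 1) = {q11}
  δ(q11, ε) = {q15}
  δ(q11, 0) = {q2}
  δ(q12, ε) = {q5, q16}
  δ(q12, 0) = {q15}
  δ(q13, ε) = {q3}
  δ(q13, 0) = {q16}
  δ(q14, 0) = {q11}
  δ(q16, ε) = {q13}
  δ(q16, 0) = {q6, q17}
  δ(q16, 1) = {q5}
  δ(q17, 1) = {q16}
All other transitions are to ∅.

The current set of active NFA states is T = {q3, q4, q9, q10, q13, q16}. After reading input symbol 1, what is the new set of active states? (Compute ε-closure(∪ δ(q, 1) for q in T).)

{q1, q3, q4, q5, q9, q10, q11, q13, q15, q16, q17}

q3 on 1 → {q17}.
q9 on 1 → {q11}.
q16 on 1 → {q5}.
No 1-transition from q4, q10, q13.
Union after reading 1: {q5, q11, q17}.
Now take the ε-closure:
From q5 via ε: add q1, q9.
From q11 via ε: add q15.
From q9 via ε: add q16.
From q16 via ε: add q13.
From q13 via ε: add q3.
From q3 via ε: add q4, q10.
No new states can be added; the closed set is {q1, q3, q4, q5, q9, q10, q11, q13, q15, q16, q17}.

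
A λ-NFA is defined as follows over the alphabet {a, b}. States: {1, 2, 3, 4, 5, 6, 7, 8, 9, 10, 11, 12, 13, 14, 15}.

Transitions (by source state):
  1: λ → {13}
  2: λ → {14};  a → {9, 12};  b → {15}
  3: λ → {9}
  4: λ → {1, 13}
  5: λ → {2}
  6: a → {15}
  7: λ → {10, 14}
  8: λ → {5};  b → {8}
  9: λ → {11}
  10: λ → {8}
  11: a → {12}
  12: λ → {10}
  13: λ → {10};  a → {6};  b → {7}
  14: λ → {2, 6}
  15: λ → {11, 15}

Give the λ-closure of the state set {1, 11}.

{1, 2, 5, 6, 8, 10, 11, 13, 14}

Start with {1, 11}.
From 1 via λ: add 13.
From 13 via λ: add 10.
From 10 via λ: add 8.
From 8 via λ: add 5.
From 5 via λ: add 2.
From 2 via λ: add 14.
From 14 via λ: add 6.
No new states can be added; the closed set is {1, 2, 5, 6, 8, 10, 11, 13, 14}.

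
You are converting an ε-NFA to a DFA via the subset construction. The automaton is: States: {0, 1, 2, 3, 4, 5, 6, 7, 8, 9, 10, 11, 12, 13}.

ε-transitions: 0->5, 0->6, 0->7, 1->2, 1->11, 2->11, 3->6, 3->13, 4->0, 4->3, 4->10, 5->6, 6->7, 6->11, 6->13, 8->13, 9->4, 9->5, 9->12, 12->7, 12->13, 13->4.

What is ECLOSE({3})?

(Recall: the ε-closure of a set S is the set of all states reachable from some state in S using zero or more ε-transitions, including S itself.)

{0, 3, 4, 5, 6, 7, 10, 11, 13}

Start with {3}.
From 3 via ε: add 6, 13.
From 6 via ε: add 7, 11.
From 13 via ε: add 4.
From 4 via ε: add 0, 10.
From 0 via ε: add 5.
No new states can be added; the closed set is {0, 3, 4, 5, 6, 7, 10, 11, 13}.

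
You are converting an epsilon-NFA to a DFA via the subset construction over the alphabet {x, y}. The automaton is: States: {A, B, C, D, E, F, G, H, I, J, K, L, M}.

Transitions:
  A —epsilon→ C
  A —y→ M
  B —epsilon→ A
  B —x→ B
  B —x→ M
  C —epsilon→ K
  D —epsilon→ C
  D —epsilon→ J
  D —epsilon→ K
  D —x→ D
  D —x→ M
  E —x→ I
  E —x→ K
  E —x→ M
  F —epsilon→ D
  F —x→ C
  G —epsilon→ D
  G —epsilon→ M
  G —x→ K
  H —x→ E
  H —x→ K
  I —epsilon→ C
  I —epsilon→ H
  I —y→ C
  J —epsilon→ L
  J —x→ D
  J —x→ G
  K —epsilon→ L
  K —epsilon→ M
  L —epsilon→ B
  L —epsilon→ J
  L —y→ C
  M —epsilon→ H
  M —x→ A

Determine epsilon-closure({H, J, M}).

{A, B, C, H, J, K, L, M}

Start with {H, J, M}.
From J via epsilon: add L.
From L via epsilon: add B.
From B via epsilon: add A.
From A via epsilon: add C.
From C via epsilon: add K.
No new states can be added; the closed set is {A, B, C, H, J, K, L, M}.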